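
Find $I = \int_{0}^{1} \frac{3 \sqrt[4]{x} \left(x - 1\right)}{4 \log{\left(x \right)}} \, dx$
$\frac{3 \log{\left(\frac{9}{5} \right)}}{4}$

Replace the exponent $\frac{5}{4}$ by a parameter $a$: let $I(a) = \int_{0}^{1} \frac{3 \left(- \sqrt[4]{x} + x^{a}\right)}{4 \log{\left(x \right)}} \, dx$.

Since $\dfrac{\partial}{\partial a}\,x^{a} = x^{a} \ln x$, the $\ln x$ in the denominator cancels and
$$\frac{dI}{da} = \int_{0}^{1} \frac{3}{4} x^{a} \, dx = \frac{3}{4} \left[\frac{x^{a+1}}{a+1}\right]_0^1 = \frac{3}{4 \left(a + 1\right)}.$$

Integrating with respect to $a$ gives $I(a) = \frac{3 \log{\left(\frac{4 a}{5} + \frac{4}{5} \right)}}{4} + C$.

At $a = \frac{1}{4}$ the integrand is identically $0$, so $I(\frac{1}{4}) = 0$. The closed form gives $0$, hence $C = 0$.

Setting $a = \frac{5}{4}$:
$$I = \frac{3 \log{\left(\frac{9}{5} \right)}}{4}.$$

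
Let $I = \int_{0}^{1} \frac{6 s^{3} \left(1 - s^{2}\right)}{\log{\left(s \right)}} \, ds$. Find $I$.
$- \log{\left(\frac{729}{64} \right)}$

Replace the exponent $5$ by a parameter $a$: let $I(a) = \int_{0}^{1} \frac{6 \left(s^{3} - s^{a}\right)}{\log{\left(s \right)}} \, ds$.

Since $\dfrac{\partial}{\partial a}\,s^{a} = s^{a} \ln s$, the $\ln s$ in the denominator cancels and
$$\frac{dI}{da} = \int_{0}^{1} -6 s^{a} \, ds = -6 \left[\frac{s^{a+1}}{a+1}\right]_0^1 = - \frac{6}{a + 1}.$$

Integrating with respect to $a$ gives $I(a) = - \log{\left(\frac{\left(a + 1\right)^{6}}{4096} \right)} + C$.

At $a = 3$ the integrand is identically $0$, so $I(3) = 0$. The closed form gives $0$, hence $C = 0$.

Setting $a = 5$:
$$I = - \log{\left(\frac{729}{64} \right)}.$$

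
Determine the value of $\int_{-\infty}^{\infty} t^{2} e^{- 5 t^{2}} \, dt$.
$\frac{\sqrt{5} \sqrt{\pi}}{50}$

Consider the simpler parametrised integral
$$J(a) = \int_{-\infty}^{\infty} e^{- a t^{2}} \, dt = \frac{\sqrt{\pi}}{\sqrt{a}}.$$

Differentiating under the integral sign brings down a factor of $(-t^2)$:
$$\frac{dJ}{da} = \int_{-\infty}^{\infty} - t^{2} e^{- a t^{2}} \, dt = - \frac{\sqrt{\pi}}{2 a^{\frac{3}{2}}}.$$

The integral on the left is $-I$, so $I = \frac{\sqrt{\pi}}{2 a^{\frac{3}{2}}}$.

Setting $a = 5$:
$$I = \frac{\sqrt{5} \sqrt{\pi}}{50}.$$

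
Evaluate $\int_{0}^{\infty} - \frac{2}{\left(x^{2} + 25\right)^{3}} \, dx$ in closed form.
$- \frac{3 \pi}{25000}$

Start from the standard arctangent integral
$$J(a) = \int_{0}^{\infty} - \frac{2}{a^{2} + x^{2}} \, dx = - \frac{\pi}{a}.$$

Differentiating under the integral sign with respect to $a$,
$$\frac{dJ}{da} = \int_{0}^{\infty} \frac{4 a}{\left(a^{2} + x^{2}\right)^{2}} \, dx = \frac{\pi}{a^{2}},$$
so $\int_{0}^{\infty} - \frac{2}{\left(a^{2} + x^{2}\right)^{2}} \, dx = - \frac{\pi}{2 a^{3}}$.

Repeating — each differentiation of $1/(x^2+a^2)^j$ produces $-2ja/(x^2+a^2)^{j+1}$ — and dividing through by $-2ja$ at each step yields, after $2$ differentiations in total,
$$\int_{0}^{\infty} - \frac{2}{\left(a^{2} + x^{2}\right)^{3}} \, dx = - \frac{3 \pi}{8 a^{5}}.$$

Setting $a = 5$:
$$I = - \frac{3 \pi}{25000}.$$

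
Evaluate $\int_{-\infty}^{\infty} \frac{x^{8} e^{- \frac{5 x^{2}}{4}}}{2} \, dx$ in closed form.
$\frac{336 \sqrt{5} \sqrt{\pi}}{625}$

Start from the elementary integral
$$J(a) = \int_{-\infty}^{\infty} \frac{e^{- a x^{2}}}{2} \, dx = \frac{\sqrt{\pi}}{2 \sqrt{a}}.$$

Differentiating under the integral sign brings down a factor of $(-x^2)$:
$$\frac{dJ}{da} = \int_{-\infty}^{\infty} - \frac{x^{2} e^{- a x^{2}}}{2} \, dx = - \frac{\sqrt{\pi}}{4 a^{\frac{3}{2}}}.$$

Repeating $4$ times in total — each differentiation brings down another $(-x^2)$ — gives
$$\frac{d^{4}J}{da^{4}} = \int_{-\infty}^{\infty} \frac{x^{8} e^{- a x^{2}}}{2} \, dx = \frac{105 \sqrt{\pi}}{32 a^{\frac{9}{2}}},$$
and the integrand here is exactly the target integrand, so $I = \frac{105 \sqrt{\pi}}{32 a^{\frac{9}{2}}}$.

Setting $a = \frac{5}{4}$:
$$I = \frac{336 \sqrt{5} \sqrt{\pi}}{625}.$$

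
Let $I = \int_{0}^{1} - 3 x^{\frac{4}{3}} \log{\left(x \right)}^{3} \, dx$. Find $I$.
$\frac{1458}{2401}$

Consider the simpler parametrised integral
$$J(a) = \int_{0}^{1} - 3 x^{a} \, dx = - \frac{3}{a + 1}.$$

Differentiating under the integral sign brings down a factor of $\ln x$:
$$\frac{dJ}{da} = \int_{0}^{1} - 3 x^{a} \log{\left(x \right)} \, dx = \frac{3}{\left(a + 1\right)^{2}}.$$

Repeating $3$ times in total — each differentiation brings down another $\ln x$ — gives
$$\frac{d^{3}J}{da^{3}} = \int_{0}^{1} - 3 x^{a} \log{\left(x \right)}^{3} \, dx = \frac{18}{\left(a + 1\right)^{4}},$$
and the integrand here is exactly the target integrand, so $I = \frac{18}{\left(a + 1\right)^{4}}$.

Setting $a = \frac{4}{3}$:
$$I = \frac{1458}{2401}.$$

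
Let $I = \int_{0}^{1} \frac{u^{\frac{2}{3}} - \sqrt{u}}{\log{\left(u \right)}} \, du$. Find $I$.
$\log{\left(\frac{10}{9} \right)}$

Replace the exponent $\frac{2}{3}$ by a parameter $a$: let $I(a) = \int_{0}^{1} \frac{- \sqrt{u} + u^{a}}{\log{\left(u \right)}} \, du$.

Since $\dfrac{\partial}{\partial a}\,u^{a} = u^{a} \ln u$, the $\ln u$ in the denominator cancels and
$$\frac{dI}{da} = \int_{0}^{1} u^{a} \, du = \left[\frac{u^{a+1}}{a+1}\right]_0^1 = \frac{1}{a + 1}.$$

Integrating with respect to $a$ gives $I(a) = \log{\left(\frac{2 a}{3} + \frac{2}{3} \right)} + C$.

At $a = \frac{1}{2}$ the integrand is identically $0$, so $I(\frac{1}{2}) = 0$. The closed form gives $0$, hence $C = 0$.

Setting $a = \frac{2}{3}$:
$$I = \log{\left(\frac{10}{9} \right)}.$$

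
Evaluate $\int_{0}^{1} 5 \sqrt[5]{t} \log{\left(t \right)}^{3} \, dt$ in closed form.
$- \frac{3125}{216}$

Start from the elementary integral
$$J(a) = \int_{0}^{1} 5 t^{a} \, dt = \frac{5}{a + 1}.$$

Differentiating under the integral sign brings down a factor of $\ln t$:
$$\frac{dJ}{da} = \int_{0}^{1} 5 t^{a} \log{\left(t \right)} \, dt = - \frac{5}{\left(a + 1\right)^{2}}.$$

Repeating $3$ times in total — each differentiation brings down another $\ln t$ — gives
$$\frac{d^{3}J}{da^{3}} = \int_{0}^{1} 5 t^{a} \log{\left(t \right)}^{3} \, dt = - \frac{30}{\left(a + 1\right)^{4}},$$
and the integrand here is exactly the target integrand, so $I = - \frac{30}{\left(a + 1\right)^{4}}$.

Setting $a = \frac{1}{5}$:
$$I = - \frac{3125}{216}.$$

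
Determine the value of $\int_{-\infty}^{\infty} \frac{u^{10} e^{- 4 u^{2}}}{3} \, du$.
$\frac{315 \sqrt{\pi}}{65536}$

Consider the simpler parametrised integral
$$J(a) = \int_{-\infty}^{\infty} \frac{e^{- a u^{2}}}{3} \, du = \frac{\sqrt{\pi}}{3 \sqrt{a}}.$$

Differentiating under the integral sign brings down a factor of $(-u^2)$:
$$\frac{dJ}{da} = \int_{-\infty}^{\infty} - \frac{u^{2} e^{- a u^{2}}}{3} \, du = - \frac{\sqrt{\pi}}{6 a^{\frac{3}{2}}}.$$

Repeating $5$ times in total — each differentiation brings down another $(-u^2)$ — gives
$$\frac{d^{5}J}{da^{5}} = \int_{-\infty}^{\infty} - \frac{u^{10} e^{- a u^{2}}}{3} \, du = - \frac{315 \sqrt{\pi}}{32 a^{\frac{11}{2}}},$$
and the integrand here is $(-1)^{5}$ times the target integrand, so $I = (-1)^{5}\,\frac{d^{5}J}{da^{5}} = \frac{315 \sqrt{\pi}}{32 a^{\frac{11}{2}}}$.

Setting $a = 4$:
$$I = \frac{315 \sqrt{\pi}}{65536}.$$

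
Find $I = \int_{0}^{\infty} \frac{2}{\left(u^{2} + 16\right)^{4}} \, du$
$\frac{5 \pi}{262144}$

Begin with the known result
$$J(a) = \int_{0}^{\infty} \frac{2}{a^{2} + u^{2}} \, du = \frac{\pi}{a}.$$

Differentiating under the integral sign with respect to $a$,
$$\frac{dJ}{da} = \int_{0}^{\infty} - \frac{4 a}{\left(a^{2} + u^{2}\right)^{2}} \, du = - \frac{\pi}{a^{2}},$$
so $\int_{0}^{\infty} \frac{2}{\left(a^{2} + u^{2}\right)^{2}} \, du = \frac{\pi}{2 a^{3}}$.

Repeating — each differentiation of $1/(u^2+a^2)^j$ produces $-2ja/(u^2+a^2)^{j+1}$ — and dividing through by $-2ja$ at each step yields, after $3$ differentiations in total,
$$\int_{0}^{\infty} \frac{2}{\left(a^{2} + u^{2}\right)^{4}} \, du = \frac{5 \pi}{16 a^{7}}.$$

Setting $a = 4$:
$$I = \frac{5 \pi}{262144}.$$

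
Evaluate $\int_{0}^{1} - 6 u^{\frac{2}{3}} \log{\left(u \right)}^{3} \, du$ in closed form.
$\frac{2916}{625}$

Consider the simpler parametrised integral
$$J(a) = \int_{0}^{1} - 6 u^{a} \, du = - \frac{6}{a + 1}.$$

Differentiating under the integral sign brings down a factor of $\ln u$:
$$\frac{dJ}{da} = \int_{0}^{1} - 6 u^{a} \log{\left(u \right)} \, du = \frac{6}{\left(a + 1\right)^{2}}.$$

Repeating $3$ times in total — each differentiation brings down another $\ln u$ — gives
$$\frac{d^{3}J}{da^{3}} = \int_{0}^{1} - 6 u^{a} \log{\left(u \right)}^{3} \, du = \frac{36}{\left(a + 1\right)^{4}},$$
and the integrand here is exactly the target integrand, so $I = \frac{36}{\left(a + 1\right)^{4}}$.

Setting $a = \frac{2}{3}$:
$$I = \frac{2916}{625}.$$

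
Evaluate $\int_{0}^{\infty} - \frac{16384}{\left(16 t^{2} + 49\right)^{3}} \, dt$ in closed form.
$- \frac{768 \pi}{16807}$

Begin with the known result
$$J(a) = \int_{0}^{\infty} - \frac{4}{a^{2} + t^{2}} \, dt = - \frac{2 \pi}{a}.$$

Differentiating under the integral sign with respect to $a$,
$$\frac{dJ}{da} = \int_{0}^{\infty} \frac{8 a}{\left(a^{2} + t^{2}\right)^{2}} \, dt = \frac{2 \pi}{a^{2}},$$
so $\int_{0}^{\infty} - \frac{4}{\left(a^{2} + t^{2}\right)^{2}} \, dt = - \frac{\pi}{a^{3}}$.

Repeating — each differentiation of $1/(t^2+a^2)^j$ produces $-2ja/(t^2+a^2)^{j+1}$ — and dividing through by $-2ja$ at each step yields, after $2$ differentiations in total,
$$\int_{0}^{\infty} - \frac{4}{\left(a^{2} + t^{2}\right)^{3}} \, dt = - \frac{3 \pi}{4 a^{5}}.$$

Setting $a = \frac{7}{4}$:
$$I = - \frac{768 \pi}{16807}.$$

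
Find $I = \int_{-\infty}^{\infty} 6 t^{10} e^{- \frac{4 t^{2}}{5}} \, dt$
$\frac{8859375 \sqrt{5} \sqrt{\pi}}{32768}$

Begin with the known integral
$$J(a) = \int_{-\infty}^{\infty} 6 e^{- a t^{2}} \, dt = \frac{6 \sqrt{\pi}}{\sqrt{a}}.$$

Differentiating under the integral sign brings down a factor of $(-t^2)$:
$$\frac{dJ}{da} = \int_{-\infty}^{\infty} - 6 t^{2} e^{- a t^{2}} \, dt = - \frac{3 \sqrt{\pi}}{a^{\frac{3}{2}}}.$$

Repeating $5$ times in total — each differentiation brings down another $(-t^2)$ — gives
$$\frac{d^{5}J}{da^{5}} = \int_{-\infty}^{\infty} - 6 t^{10} e^{- a t^{2}} \, dt = - \frac{2835 \sqrt{\pi}}{16 a^{\frac{11}{2}}},$$
and the integrand here is $(-1)^{5}$ times the target integrand, so $I = (-1)^{5}\,\frac{d^{5}J}{da^{5}} = \frac{2835 \sqrt{\pi}}{16 a^{\frac{11}{2}}}$.

Setting $a = \frac{4}{5}$:
$$I = \frac{8859375 \sqrt{5} \sqrt{\pi}}{32768}.$$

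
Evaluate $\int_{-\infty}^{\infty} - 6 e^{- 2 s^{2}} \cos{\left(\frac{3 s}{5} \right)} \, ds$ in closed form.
$- \frac{3 \sqrt{2} \sqrt{\pi}}{e^{\frac{9}{200}}}$

Let $b$ denote the cosine frequency and define $I(b) = \int_{-\infty}^{\infty} - 6 e^{- 2 s^{2}} \cos{\left(b s \right)} \, ds$.

Differentiating under the integral sign,
$$I'(b) = \int_{-\infty}^{\infty} 6 s e^{- 2 s^{2}} \sin{\left(b s \right)} \, ds.$$

Integrate $\int_{-\infty}^{\infty} s \sin(b s)\, e^{- 2 s^{2}}\, ds$ by parts with $u = \sin(b s)$ and $dv = s\, e^{- 2 s^{2}}\, ds$, giving $v = - \frac{e^{- 2 s^{2}}}{4}$. The boundary term vanishes and
$$\int_{-\infty}^{\infty} s \sin(b s)\, e^{- 2 s^{2}}\, ds = \frac{b}{4} \int_{-\infty}^{\infty} \cos(b s)\, e^{- 2 s^{2}}\, ds,$$
so $I'(b) = - \frac{b}{4}\, I(b)$.

This is a separable first-order ODE; solving with the initial condition $I(0) = \int_{-\infty}^{\infty} - 6 e^{- 2 s^{2}}\,ds = - 3 \sqrt{2} \sqrt{\pi}$ gives
$$I(b) = - 3 \sqrt{2} \sqrt{\pi} e^{- \frac{b^{2}}{8}}.$$

Setting $b = \frac{3}{5}$:
$$I = - \frac{3 \sqrt{2} \sqrt{\pi}}{e^{\frac{9}{200}}}.$$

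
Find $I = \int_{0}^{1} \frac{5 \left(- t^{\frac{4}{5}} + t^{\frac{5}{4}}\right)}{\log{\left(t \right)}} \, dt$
$\log{\left(\frac{3125}{1024} \right)}$

Replace the exponent $\frac{5}{4}$ by a parameter $a$: let $I(a) = \int_{0}^{1} \frac{5 \left(- t^{\frac{4}{5}} + t^{a}\right)}{\log{\left(t \right)}} \, dt$.

Since $\dfrac{\partial}{\partial a}\,t^{a} = t^{a} \ln t$, the $\ln t$ in the denominator cancels and
$$\frac{dI}{da} = \int_{0}^{1} 5 t^{a} \, dt = 5 \left[\frac{t^{a+1}}{a+1}\right]_0^1 = \frac{5}{a + 1}.$$

Integrating with respect to $a$ gives $I(a) = \log{\left(\frac{3125 \left(a + 1\right)^{5}}{59049} \right)} + C$.

At $a = \frac{4}{5}$ the integrand is identically $0$, so $I(\frac{4}{5}) = 0$. The closed form gives $0$, hence $C = 0$.

Setting $a = \frac{5}{4}$:
$$I = \log{\left(\frac{3125}{1024} \right)}.$$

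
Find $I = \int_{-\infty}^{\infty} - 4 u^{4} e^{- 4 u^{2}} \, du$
$- \frac{3 \sqrt{\pi}}{32}$

Begin with the known integral
$$J(a) = \int_{-\infty}^{\infty} - 4 e^{- a u^{2}} \, du = - \frac{4 \sqrt{\pi}}{\sqrt{a}}.$$

Differentiating under the integral sign brings down a factor of $(-u^2)$:
$$\frac{dJ}{da} = \int_{-\infty}^{\infty} 4 u^{2} e^{- a u^{2}} \, du = \frac{2 \sqrt{\pi}}{a^{\frac{3}{2}}}.$$

Repeating twice in total — each differentiation brings down another $(-u^2)$ — gives
$$\frac{d^{2}J}{da^{2}} = \int_{-\infty}^{\infty} - 4 u^{4} e^{- a u^{2}} \, du = - \frac{3 \sqrt{\pi}}{a^{\frac{5}{2}}},$$
and the integrand here is exactly the target integrand, so $I = - \frac{3 \sqrt{\pi}}{a^{\frac{5}{2}}}$.

Setting $a = 4$:
$$I = - \frac{3 \sqrt{\pi}}{32}.$$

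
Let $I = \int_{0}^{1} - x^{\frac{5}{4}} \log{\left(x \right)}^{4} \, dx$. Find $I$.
$- \frac{8192}{19683}$

Begin with the known integral
$$J(a) = \int_{0}^{1} - x^{a} \, dx = - \frac{1}{a + 1}.$$

Differentiating under the integral sign brings down a factor of $\ln x$:
$$\frac{dJ}{da} = \int_{0}^{1} - x^{a} \log{\left(x \right)} \, dx = \frac{1}{\left(a + 1\right)^{2}}.$$

Repeating $4$ times in total — each differentiation brings down another $\ln x$ — gives
$$\frac{d^{4}J}{da^{4}} = \int_{0}^{1} - x^{a} \log{\left(x \right)}^{4} \, dx = - \frac{24}{\left(a + 1\right)^{5}},$$
and the integrand here is exactly the target integrand, so $I = - \frac{24}{\left(a + 1\right)^{5}}$.

Setting $a = \frac{5}{4}$:
$$I = - \frac{8192}{19683}.$$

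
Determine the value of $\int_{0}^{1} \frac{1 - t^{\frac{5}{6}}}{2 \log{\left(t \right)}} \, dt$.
$- \frac{\log{\left(11 \right)}}{2} + \frac{\log{\left(6 \right)}}{2}$

Replace the exponent $\frac{5}{6}$ by a parameter $a$: let $I(a) = \int_{0}^{1} \frac{1 - t^{a}}{2 \log{\left(t \right)}} \, dt$.

Since $\dfrac{\partial}{\partial a}\,t^{a} = t^{a} \ln t$, the $\ln t$ in the denominator cancels and
$$\frac{dI}{da} = \int_{0}^{1} - \frac{1}{2} t^{a} \, dt = - \frac{1}{2} \left[\frac{t^{a+1}}{a+1}\right]_0^1 = - \frac{1}{2 a + 2}.$$

Integrating with respect to $a$ gives $I(a) = - \frac{\log{\left(a + 1 \right)}}{2} + C$.

At $a = 0$ the integrand is identically $0$, so $I(0) = 0$. The closed form gives $0$, hence $C = 0$.

Setting $a = \frac{5}{6}$:
$$I = - \frac{\log{\left(11 \right)}}{2} + \frac{\log{\left(6 \right)}}{2}.$$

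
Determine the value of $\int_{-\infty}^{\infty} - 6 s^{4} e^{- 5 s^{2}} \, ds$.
$- \frac{9 \sqrt{5} \sqrt{\pi}}{250}$

Start from the elementary integral
$$J(a) = \int_{-\infty}^{\infty} - 6 e^{- a s^{2}} \, ds = - \frac{6 \sqrt{\pi}}{\sqrt{a}}.$$

Differentiating under the integral sign brings down a factor of $(-s^2)$:
$$\frac{dJ}{da} = \int_{-\infty}^{\infty} 6 s^{2} e^{- a s^{2}} \, ds = \frac{3 \sqrt{\pi}}{a^{\frac{3}{2}}}.$$

Repeating twice in total — each differentiation brings down another $(-s^2)$ — gives
$$\frac{d^{2}J}{da^{2}} = \int_{-\infty}^{\infty} - 6 s^{4} e^{- a s^{2}} \, ds = - \frac{9 \sqrt{\pi}}{2 a^{\frac{5}{2}}},$$
and the integrand here is exactly the target integrand, so $I = - \frac{9 \sqrt{\pi}}{2 a^{\frac{5}{2}}}$.

Setting $a = 5$:
$$I = - \frac{9 \sqrt{5} \sqrt{\pi}}{250}.$$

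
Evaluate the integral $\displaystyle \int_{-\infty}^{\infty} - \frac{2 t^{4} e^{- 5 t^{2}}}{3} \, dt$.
$- \frac{\sqrt{5} \sqrt{\pi}}{250}$

Consider the simpler parametrised integral
$$J(a) = \int_{-\infty}^{\infty} - \frac{2 e^{- a t^{2}}}{3} \, dt = - \frac{2 \sqrt{\pi}}{3 \sqrt{a}}.$$

Differentiating under the integral sign brings down a factor of $(-t^2)$:
$$\frac{dJ}{da} = \int_{-\infty}^{\infty} \frac{2 t^{2} e^{- a t^{2}}}{3} \, dt = \frac{\sqrt{\pi}}{3 a^{\frac{3}{2}}}.$$

Repeating twice in total — each differentiation brings down another $(-t^2)$ — gives
$$\frac{d^{2}J}{da^{2}} = \int_{-\infty}^{\infty} - \frac{2 t^{4} e^{- a t^{2}}}{3} \, dt = - \frac{\sqrt{\pi}}{2 a^{\frac{5}{2}}},$$
and the integrand here is exactly the target integrand, so $I = - \frac{\sqrt{\pi}}{2 a^{\frac{5}{2}}}$.

Setting $a = 5$:
$$I = - \frac{\sqrt{5} \sqrt{\pi}}{250}.$$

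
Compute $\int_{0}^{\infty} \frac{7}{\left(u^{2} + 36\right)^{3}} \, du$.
$\frac{7 \pi}{41472}$

Begin with the known result
$$J(a) = \int_{0}^{\infty} \frac{7}{a^{2} + u^{2}} \, du = \frac{7 \pi}{2 a}.$$

Differentiating under the integral sign with respect to $a$,
$$\frac{dJ}{da} = \int_{0}^{\infty} - \frac{14 a}{\left(a^{2} + u^{2}\right)^{2}} \, du = - \frac{7 \pi}{2 a^{2}},$$
so $\int_{0}^{\infty} \frac{7}{\left(a^{2} + u^{2}\right)^{2}} \, du = \frac{7 \pi}{4 a^{3}}$.

Repeating — each differentiation of $1/(u^2+a^2)^j$ produces $-2ja/(u^2+a^2)^{j+1}$ — and dividing through by $-2ja$ at each step yields, after $2$ differentiations in total,
$$\int_{0}^{\infty} \frac{7}{\left(a^{2} + u^{2}\right)^{3}} \, du = \frac{21 \pi}{16 a^{5}}.$$

Setting $a = 6$:
$$I = \frac{7 \pi}{41472}.$$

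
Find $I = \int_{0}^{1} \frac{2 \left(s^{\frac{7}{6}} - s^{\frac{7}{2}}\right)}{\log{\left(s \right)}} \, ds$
$\log{\left(\frac{169}{729} \right)}$

Introduce a parameter $a$ in the exponent: let $I(a) = \int_{0}^{1} \frac{2 \left(- s^{\frac{7}{2}} + s^{a}\right)}{\log{\left(s \right)}} \, ds$.

Since $\dfrac{\partial}{\partial a}\,s^{a} = s^{a} \ln s$, the $\ln s$ in the denominator cancels and
$$\frac{dI}{da} = \int_{0}^{1} 2 s^{a} \, ds = 2 \left[\frac{s^{a+1}}{a+1}\right]_0^1 = \frac{2}{a + 1}.$$

Integrating with respect to $a$ gives $I(a) = \log{\left(\frac{4 \left(a + 1\right)^{2}}{81} \right)} + C$.

At $a = \frac{7}{2}$ the integrand is identically $0$, so $I(\frac{7}{2}) = 0$. The closed form gives $0$, hence $C = 0$.

Setting $a = \frac{7}{6}$:
$$I = \log{\left(\frac{169}{729} \right)}.$$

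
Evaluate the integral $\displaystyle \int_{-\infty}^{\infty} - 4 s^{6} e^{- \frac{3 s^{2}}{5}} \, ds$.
$- \frac{625 \sqrt{15} \sqrt{\pi}}{54}$

Start from the elementary integral
$$J(a) = \int_{-\infty}^{\infty} - 4 e^{- a s^{2}} \, ds = - \frac{4 \sqrt{\pi}}{\sqrt{a}}.$$

Differentiating under the integral sign brings down a factor of $(-s^2)$:
$$\frac{dJ}{da} = \int_{-\infty}^{\infty} 4 s^{2} e^{- a s^{2}} \, ds = \frac{2 \sqrt{\pi}}{a^{\frac{3}{2}}}.$$

Repeating $3$ times in total — each differentiation brings down another $(-s^2)$ — gives
$$\frac{d^{3}J}{da^{3}} = \int_{-\infty}^{\infty} 4 s^{6} e^{- a s^{2}} \, ds = \frac{15 \sqrt{\pi}}{2 a^{\frac{7}{2}}},$$
and the integrand here is $(-1)^{3}$ times the target integrand, so $I = (-1)^{3}\,\frac{d^{3}J}{da^{3}} = - \frac{15 \sqrt{\pi}}{2 a^{\frac{7}{2}}}$.

Setting $a = \frac{3}{5}$:
$$I = - \frac{625 \sqrt{15} \sqrt{\pi}}{54}.$$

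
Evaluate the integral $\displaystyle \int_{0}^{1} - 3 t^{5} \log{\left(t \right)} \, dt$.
$\frac{1}{12}$

Begin with the known integral
$$J(a) = \int_{0}^{1} - 3 t^{a} \, dt = - \frac{3}{a + 1}.$$

Differentiating under the integral sign brings down a factor of $\ln t$:
$$\frac{dJ}{da} = \int_{0}^{1} - 3 t^{a} \log{\left(t \right)} \, dt = \frac{3}{\left(a + 1\right)^{2}}.$$

The integral on the left is $I$, so $I = \frac{3}{\left(a + 1\right)^{2}}$.

Setting $a = 5$:
$$I = \frac{1}{12}.$$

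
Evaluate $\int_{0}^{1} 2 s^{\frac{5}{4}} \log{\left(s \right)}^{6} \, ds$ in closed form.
$\frac{2621440}{531441}$

Start from the elementary integral
$$J(a) = \int_{0}^{1} 2 s^{a} \, ds = \frac{2}{a + 1}.$$

Differentiating under the integral sign brings down a factor of $\ln s$:
$$\frac{dJ}{da} = \int_{0}^{1} 2 s^{a} \log{\left(s \right)} \, ds = - \frac{2}{\left(a + 1\right)^{2}}.$$

Repeating $6$ times in total — each differentiation brings down another $\ln s$ — gives
$$\frac{d^{6}J}{da^{6}} = \int_{0}^{1} 2 s^{a} \log{\left(s \right)}^{6} \, ds = \frac{1440}{\left(a + 1\right)^{7}},$$
and the integrand here is exactly the target integrand, so $I = \frac{1440}{\left(a + 1\right)^{7}}$.

Setting $a = \frac{5}{4}$:
$$I = \frac{2621440}{531441}.$$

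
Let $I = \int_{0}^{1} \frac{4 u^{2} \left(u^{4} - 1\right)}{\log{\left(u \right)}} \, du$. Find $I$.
$\log{\left(\frac{2401}{81} \right)}$

Replace the exponent $6$ by a parameter $a$: let $I(a) = \int_{0}^{1} \frac{4 \left(- u^{2} + u^{a}\right)}{\log{\left(u \right)}} \, du$.

Since $\dfrac{\partial}{\partial a}\,u^{a} = u^{a} \ln u$, the $\ln u$ in the denominator cancels and
$$\frac{dI}{da} = \int_{0}^{1} 4 u^{a} \, du = 4 \left[\frac{u^{a+1}}{a+1}\right]_0^1 = \frac{4}{a + 1}.$$

Integrating with respect to $a$ gives $I(a) = \log{\left(\frac{\left(a + 1\right)^{4}}{81} \right)} + C$.

At $a = 2$ the integrand is identically $0$, so $I(2) = 0$. The closed form gives $0$, hence $C = 0$.

Setting $a = 6$:
$$I = \log{\left(\frac{2401}{81} \right)}.$$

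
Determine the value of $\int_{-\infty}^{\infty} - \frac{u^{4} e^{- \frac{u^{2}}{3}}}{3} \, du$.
$- \frac{9 \sqrt{3} \sqrt{\pi}}{4}$

Begin with the known integral
$$J(a) = \int_{-\infty}^{\infty} - \frac{e^{- a u^{2}}}{3} \, du = - \frac{\sqrt{\pi}}{3 \sqrt{a}}.$$

Differentiating under the integral sign brings down a factor of $(-u^2)$:
$$\frac{dJ}{da} = \int_{-\infty}^{\infty} \frac{u^{2} e^{- a u^{2}}}{3} \, du = \frac{\sqrt{\pi}}{6 a^{\frac{3}{2}}}.$$

Repeating twice in total — each differentiation brings down another $(-u^2)$ — gives
$$\frac{d^{2}J}{da^{2}} = \int_{-\infty}^{\infty} - \frac{u^{4} e^{- a u^{2}}}{3} \, du = - \frac{\sqrt{\pi}}{4 a^{\frac{5}{2}}},$$
and the integrand here is exactly the target integrand, so $I = - \frac{\sqrt{\pi}}{4 a^{\frac{5}{2}}}$.

Setting $a = \frac{1}{3}$:
$$I = - \frac{9 \sqrt{3} \sqrt{\pi}}{4}.$$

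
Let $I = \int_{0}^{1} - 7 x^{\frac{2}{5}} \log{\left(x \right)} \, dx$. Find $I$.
$\frac{25}{7}$

Begin with the known integral
$$J(a) = \int_{0}^{1} - 7 x^{a} \, dx = - \frac{7}{a + 1}.$$

Differentiating under the integral sign brings down a factor of $\ln x$:
$$\frac{dJ}{da} = \int_{0}^{1} - 7 x^{a} \log{\left(x \right)} \, dx = \frac{7}{\left(a + 1\right)^{2}}.$$

The integral on the left is $I$, so $I = \frac{7}{\left(a + 1\right)^{2}}$.

Setting $a = \frac{2}{5}$:
$$I = \frac{25}{7}.$$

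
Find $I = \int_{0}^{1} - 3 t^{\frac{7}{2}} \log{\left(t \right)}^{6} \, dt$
$- \frac{10240}{177147}$

Begin with the known integral
$$J(a) = \int_{0}^{1} - 3 t^{a} \, dt = - \frac{3}{a + 1}.$$

Differentiating under the integral sign brings down a factor of $\ln t$:
$$\frac{dJ}{da} = \int_{0}^{1} - 3 t^{a} \log{\left(t \right)} \, dt = \frac{3}{\left(a + 1\right)^{2}}.$$

Repeating $6$ times in total — each differentiation brings down another $\ln t$ — gives
$$\frac{d^{6}J}{da^{6}} = \int_{0}^{1} - 3 t^{a} \log{\left(t \right)}^{6} \, dt = - \frac{2160}{\left(a + 1\right)^{7}},$$
and the integrand here is exactly the target integrand, so $I = - \frac{2160}{\left(a + 1\right)^{7}}$.

Setting $a = \frac{7}{2}$:
$$I = - \frac{10240}{177147}.$$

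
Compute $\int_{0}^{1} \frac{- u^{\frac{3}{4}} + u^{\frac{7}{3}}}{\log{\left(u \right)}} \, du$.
$- \log{\left(21 \right)} + \log{\left(40 \right)}$

Introduce a parameter $a$ in the exponent: let $I(a) = \int_{0}^{1} \frac{u^{\frac{7}{3}} - u^{a}}{\log{\left(u \right)}} \, du$.

Since $\dfrac{\partial}{\partial a}\,u^{a} = u^{a} \ln u$, the $\ln u$ in the denominator cancels and
$$\frac{dI}{da} = \int_{0}^{1} -1 u^{a} \, du = -1 \left[\frac{u^{a+1}}{a+1}\right]_0^1 = - \frac{1}{a + 1}.$$

Integrating with respect to $a$ gives $I(a) = - \log{\left(\frac{3 a}{10} + \frac{3}{10} \right)} + C$.

At $a = \frac{7}{3}$ the integrand is identically $0$, so $I(\frac{7}{3}) = 0$. The closed form gives $0$, hence $C = 0$.

Setting $a = \frac{3}{4}$:
$$I = - \log{\left(21 \right)} + \log{\left(40 \right)}.$$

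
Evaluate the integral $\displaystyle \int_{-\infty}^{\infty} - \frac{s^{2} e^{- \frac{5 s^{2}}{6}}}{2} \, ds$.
$- \frac{3 \sqrt{30} \sqrt{\pi}}{50}$

Begin with the known integral
$$J(a) = \int_{-\infty}^{\infty} - \frac{e^{- a s^{2}}}{2} \, ds = - \frac{\sqrt{\pi}}{2 \sqrt{a}}.$$

Differentiating under the integral sign brings down a factor of $(-s^2)$:
$$\frac{dJ}{da} = \int_{-\infty}^{\infty} \frac{s^{2} e^{- a s^{2}}}{2} \, ds = \frac{\sqrt{\pi}}{4 a^{\frac{3}{2}}}.$$

The integral on the left is $-I$, so $I = - \frac{\sqrt{\pi}}{4 a^{\frac{3}{2}}}$.

Setting $a = \frac{5}{6}$:
$$I = - \frac{3 \sqrt{30} \sqrt{\pi}}{50}.$$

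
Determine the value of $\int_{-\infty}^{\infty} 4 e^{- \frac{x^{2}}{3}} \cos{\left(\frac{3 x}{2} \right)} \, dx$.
$\frac{4 \sqrt{3} \sqrt{\pi}}{e^{\frac{27}{16}}}$

Define $I(b) = \int_{-\infty}^{\infty} 4 e^{- \frac{x^{2}}{3}} \cos{\left(b x \right)} \, dx$.

Differentiating under the integral sign,
$$I'(b) = \int_{-\infty}^{\infty} - 4 x e^{- \frac{x^{2}}{3}} \sin{\left(b x \right)} \, dx.$$

Integrate $\int_{-\infty}^{\infty} x \sin(b x)\, e^{- \frac{x^{2}}{3}}\, dx$ by parts with $u = \sin(b x)$ and $dv = x\, e^{- \frac{x^{2}}{3}}\, dx$, giving $v = - \frac{3 e^{- \frac{x^{2}}{3}}}{2}$. The boundary term vanishes and
$$\int_{-\infty}^{\infty} x \sin(b x)\, e^{- \frac{x^{2}}{3}}\, dx = \frac{3 b}{2} \int_{-\infty}^{\infty} \cos(b x)\, e^{- \frac{x^{2}}{3}}\, dx,$$
so $I'(b) = - \frac{3 b}{2}\, I(b)$.

This is a separable first-order ODE; solving with the initial condition $I(0) = \int_{-\infty}^{\infty} 4 e^{- \frac{x^{2}}{3}}\,dx = 4 \sqrt{3} \sqrt{\pi}$ gives
$$I(b) = 4 \sqrt{3} \sqrt{\pi} e^{- \frac{3 b^{2}}{4}}.$$

Setting $b = \frac{3}{2}$:
$$I = \frac{4 \sqrt{3} \sqrt{\pi}}{e^{\frac{27}{16}}}.$$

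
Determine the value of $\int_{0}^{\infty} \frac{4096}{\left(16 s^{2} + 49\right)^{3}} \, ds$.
$\frac{192 \pi}{16807}$

Start from the standard arctangent integral
$$J(a) = \int_{0}^{\infty} \frac{1}{a^{2} + s^{2}} \, ds = \frac{\pi}{2 a}.$$

Differentiating under the integral sign with respect to $a$,
$$\frac{dJ}{da} = \int_{0}^{\infty} - \frac{2 a}{\left(a^{2} + s^{2}\right)^{2}} \, ds = - \frac{\pi}{2 a^{2}},$$
so $\int_{0}^{\infty} \frac{1}{\left(a^{2} + s^{2}\right)^{2}} \, ds = \frac{\pi}{4 a^{3}}$.

Repeating — each differentiation of $1/(s^2+a^2)^j$ produces $-2ja/(s^2+a^2)^{j+1}$ — and dividing through by $-2ja$ at each step yields, after $2$ differentiations in total,
$$\int_{0}^{\infty} \frac{1}{\left(a^{2} + s^{2}\right)^{3}} \, ds = \frac{3 \pi}{16 a^{5}}.$$

Setting $a = \frac{7}{4}$:
$$I = \frac{192 \pi}{16807}.$$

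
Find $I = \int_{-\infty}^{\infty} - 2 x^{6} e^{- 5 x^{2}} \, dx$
$- \frac{3 \sqrt{5} \sqrt{\pi}}{500}$

Begin with the known integral
$$J(a) = \int_{-\infty}^{\infty} - 2 e^{- a x^{2}} \, dx = - \frac{2 \sqrt{\pi}}{\sqrt{a}}.$$

Differentiating under the integral sign brings down a factor of $(-x^2)$:
$$\frac{dJ}{da} = \int_{-\infty}^{\infty} 2 x^{2} e^{- a x^{2}} \, dx = \frac{\sqrt{\pi}}{a^{\frac{3}{2}}}.$$

Repeating $3$ times in total — each differentiation brings down another $(-x^2)$ — gives
$$\frac{d^{3}J}{da^{3}} = \int_{-\infty}^{\infty} 2 x^{6} e^{- a x^{2}} \, dx = \frac{15 \sqrt{\pi}}{4 a^{\frac{7}{2}}},$$
and the integrand here is $(-1)^{3}$ times the target integrand, so $I = (-1)^{3}\,\frac{d^{3}J}{da^{3}} = - \frac{15 \sqrt{\pi}}{4 a^{\frac{7}{2}}}$.

Setting $a = 5$:
$$I = - \frac{3 \sqrt{5} \sqrt{\pi}}{500}.$$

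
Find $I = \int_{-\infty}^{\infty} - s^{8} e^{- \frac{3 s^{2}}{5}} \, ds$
$- \frac{21875 \sqrt{15} \sqrt{\pi}}{1296}$

Begin with the known integral
$$J(a) = \int_{-\infty}^{\infty} - e^{- a s^{2}} \, ds = - \frac{\sqrt{\pi}}{\sqrt{a}}.$$

Differentiating under the integral sign brings down a factor of $(-s^2)$:
$$\frac{dJ}{da} = \int_{-\infty}^{\infty} s^{2} e^{- a s^{2}} \, ds = \frac{\sqrt{\pi}}{2 a^{\frac{3}{2}}}.$$

Repeating $4$ times in total — each differentiation brings down another $(-s^2)$ — gives
$$\frac{d^{4}J}{da^{4}} = \int_{-\infty}^{\infty} - s^{8} e^{- a s^{2}} \, ds = - \frac{105 \sqrt{\pi}}{16 a^{\frac{9}{2}}},$$
and the integrand here is exactly the target integrand, so $I = - \frac{105 \sqrt{\pi}}{16 a^{\frac{9}{2}}}$.

Setting $a = \frac{3}{5}$:
$$I = - \frac{21875 \sqrt{15} \sqrt{\pi}}{1296}.$$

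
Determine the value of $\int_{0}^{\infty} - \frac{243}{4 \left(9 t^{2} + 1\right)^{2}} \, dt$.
$- \frac{81 \pi}{16}$

Start from the standard arctangent integral
$$J(a) = \int_{0}^{\infty} - \frac{3}{4 \left(a^{2} + t^{2}\right)} \, dt = - \frac{3 \pi}{8 a}.$$

Differentiating under the integral sign with respect to $a$,
$$\frac{dJ}{da} = \int_{0}^{\infty} \frac{3 a}{2 \left(a^{2} + t^{2}\right)^{2}} \, dt = \frac{3 \pi}{8 a^{2}},$$
so $\int_{0}^{\infty} - \frac{3}{4 \left(a^{2} + t^{2}\right)^{2}} \, dt = - \frac{3 \pi}{16 a^{3}}$.

Setting $a = \frac{1}{3}$:
$$I = - \frac{81 \pi}{16}.$$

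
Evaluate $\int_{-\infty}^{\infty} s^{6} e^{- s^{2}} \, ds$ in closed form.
$\frac{15 \sqrt{\pi}}{8}$

Consider the simpler parametrised integral
$$J(a) = \int_{-\infty}^{\infty} e^{- a s^{2}} \, ds = \frac{\sqrt{\pi}}{\sqrt{a}}.$$

Differentiating under the integral sign brings down a factor of $(-s^2)$:
$$\frac{dJ}{da} = \int_{-\infty}^{\infty} - s^{2} e^{- a s^{2}} \, ds = - \frac{\sqrt{\pi}}{2 a^{\frac{3}{2}}}.$$

Repeating $3$ times in total — each differentiation brings down another $(-s^2)$ — gives
$$\frac{d^{3}J}{da^{3}} = \int_{-\infty}^{\infty} - s^{6} e^{- a s^{2}} \, ds = - \frac{15 \sqrt{\pi}}{8 a^{\frac{7}{2}}},$$
and the integrand here is $(-1)^{3}$ times the target integrand, so $I = (-1)^{3}\,\frac{d^{3}J}{da^{3}} = \frac{15 \sqrt{\pi}}{8 a^{\frac{7}{2}}}$.

Setting $a = 1$:
$$I = \frac{15 \sqrt{\pi}}{8}.$$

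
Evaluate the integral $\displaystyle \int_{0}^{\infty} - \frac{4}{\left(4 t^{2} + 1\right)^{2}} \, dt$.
$- \frac{\pi}{2}$

Recall the elementary integral
$$J(a) = \int_{0}^{\infty} - \frac{1}{4 \left(a^{2} + t^{2}\right)} \, dt = - \frac{\pi}{8 a}.$$

Differentiating under the integral sign with respect to $a$,
$$\frac{dJ}{da} = \int_{0}^{\infty} \frac{a}{2 \left(a^{2} + t^{2}\right)^{2}} \, dt = \frac{\pi}{8 a^{2}},$$
so $\int_{0}^{\infty} - \frac{1}{4 \left(a^{2} + t^{2}\right)^{2}} \, dt = - \frac{\pi}{16 a^{3}}$.

Setting $a = \frac{1}{2}$:
$$I = - \frac{\pi}{2}.$$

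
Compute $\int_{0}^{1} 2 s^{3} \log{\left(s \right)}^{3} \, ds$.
$- \frac{3}{64}$

Start from the elementary integral
$$J(a) = \int_{0}^{1} 2 s^{a} \, ds = \frac{2}{a + 1}.$$

Differentiating under the integral sign brings down a factor of $\ln s$:
$$\frac{dJ}{da} = \int_{0}^{1} 2 s^{a} \log{\left(s \right)} \, ds = - \frac{2}{\left(a + 1\right)^{2}}.$$

Repeating $3$ times in total — each differentiation brings down another $\ln s$ — gives
$$\frac{d^{3}J}{da^{3}} = \int_{0}^{1} 2 s^{a} \log{\left(s \right)}^{3} \, ds = - \frac{12}{\left(a + 1\right)^{4}},$$
and the integrand here is exactly the target integrand, so $I = - \frac{12}{\left(a + 1\right)^{4}}$.

Setting $a = 3$:
$$I = - \frac{3}{64}.$$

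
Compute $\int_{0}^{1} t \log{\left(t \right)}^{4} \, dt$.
$\frac{3}{4}$

Begin with the known integral
$$J(a) = \int_{0}^{1} t^{a} \, dt = \frac{1}{a + 1}.$$

Differentiating under the integral sign brings down a factor of $\ln t$:
$$\frac{dJ}{da} = \int_{0}^{1} t^{a} \log{\left(t \right)} \, dt = - \frac{1}{\left(a + 1\right)^{2}}.$$

Repeating $4$ times in total — each differentiation brings down another $\ln t$ — gives
$$\frac{d^{4}J}{da^{4}} = \int_{0}^{1} t^{a} \log{\left(t \right)}^{4} \, dt = \frac{24}{\left(a + 1\right)^{5}},$$
and the integrand here is exactly the target integrand, so $I = \frac{24}{\left(a + 1\right)^{5}}$.

Setting $a = 1$:
$$I = \frac{3}{4}.$$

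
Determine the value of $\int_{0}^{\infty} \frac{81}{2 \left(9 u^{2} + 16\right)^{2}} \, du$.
$\frac{27 \pi}{512}$

Begin with the known result
$$J(a) = \int_{0}^{\infty} \frac{1}{2 \left(a^{2} + u^{2}\right)} \, du = \frac{\pi}{4 a}.$$

Differentiating under the integral sign with respect to $a$,
$$\frac{dJ}{da} = \int_{0}^{\infty} - \frac{a}{\left(a^{2} + u^{2}\right)^{2}} \, du = - \frac{\pi}{4 a^{2}},$$
so $\int_{0}^{\infty} \frac{1}{2 \left(a^{2} + u^{2}\right)^{2}} \, du = \frac{\pi}{8 a^{3}}$.

Setting $a = \frac{4}{3}$:
$$I = \frac{27 \pi}{512}.$$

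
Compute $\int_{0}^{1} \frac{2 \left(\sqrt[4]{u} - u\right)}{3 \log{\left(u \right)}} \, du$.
$- 2 \log{\left(2 \right)} + \frac{2 \log{\left(5 \right)}}{3}$

Consider the one-parameter family: let $I(a) = \int_{0}^{1} \frac{2 \left(\sqrt[4]{u} - u^{a}\right)}{3 \log{\left(u \right)}} \, du$.

Since $\dfrac{\partial}{\partial a}\,u^{a} = u^{a} \ln u$, the $\ln u$ in the denominator cancels and
$$\frac{dI}{da} = \int_{0}^{1} - \frac{2}{3} u^{a} \, du = - \frac{2}{3} \left[\frac{u^{a+1}}{a+1}\right]_0^1 = - \frac{2}{3 a + 3}.$$

Integrating with respect to $a$ gives $I(a) = - \log{\left(\frac{2 \sqrt[3]{10} \left(a + 1\right)^{\frac{2}{3}}}{5} \right)} + C$.

At $a = \frac{1}{4}$ the integrand is identically $0$, so $I(\frac{1}{4}) = 0$. The closed form gives $0$, hence $C = 0$.

Setting $a = 1$:
$$I = - 2 \log{\left(2 \right)} + \frac{2 \log{\left(5 \right)}}{3}.$$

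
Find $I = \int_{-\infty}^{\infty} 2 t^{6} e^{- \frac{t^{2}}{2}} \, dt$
$30 \sqrt{2} \sqrt{\pi}$

Consider the simpler parametrised integral
$$J(a) = \int_{-\infty}^{\infty} 2 e^{- a t^{2}} \, dt = \frac{2 \sqrt{\pi}}{\sqrt{a}}.$$

Differentiating under the integral sign brings down a factor of $(-t^2)$:
$$\frac{dJ}{da} = \int_{-\infty}^{\infty} - 2 t^{2} e^{- a t^{2}} \, dt = - \frac{\sqrt{\pi}}{a^{\frac{3}{2}}}.$$

Repeating $3$ times in total — each differentiation brings down another $(-t^2)$ — gives
$$\frac{d^{3}J}{da^{3}} = \int_{-\infty}^{\infty} - 2 t^{6} e^{- a t^{2}} \, dt = - \frac{15 \sqrt{\pi}}{4 a^{\frac{7}{2}}},$$
and the integrand here is $(-1)^{3}$ times the target integrand, so $I = (-1)^{3}\,\frac{d^{3}J}{da^{3}} = \frac{15 \sqrt{\pi}}{4 a^{\frac{7}{2}}}$.

Setting $a = \frac{1}{2}$:
$$I = 30 \sqrt{2} \sqrt{\pi}.$$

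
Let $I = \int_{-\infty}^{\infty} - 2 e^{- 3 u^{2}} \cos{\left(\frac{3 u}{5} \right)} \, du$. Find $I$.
$- \frac{2 \sqrt{3} \sqrt{\pi}}{3 e^{\frac{3}{100}}}$

Let $b$ denote the cosine frequency and define $I(b) = \int_{-\infty}^{\infty} - 2 e^{- 3 u^{2}} \cos{\left(b u \right)} \, du$.

Differentiating under the integral sign,
$$I'(b) = \int_{-\infty}^{\infty} 2 u e^{- 3 u^{2}} \sin{\left(b u \right)} \, du.$$

Integrate $\int_{-\infty}^{\infty} u \sin(b u)\, e^{- 3 u^{2}}\, du$ by parts with $w = \sin(b u)$ and $dv = u\, e^{- 3 u^{2}}\, du$, giving $v = - \frac{e^{- 3 u^{2}}}{6}$. The boundary term vanishes and
$$\int_{-\infty}^{\infty} u \sin(b u)\, e^{- 3 u^{2}}\, du = \frac{b}{6} \int_{-\infty}^{\infty} \cos(b u)\, e^{- 3 u^{2}}\, du,$$
so $I'(b) = - \frac{b}{6}\, I(b)$.

This is a separable first-order ODE; solving with the initial condition $I(0) = \int_{-\infty}^{\infty} - 2 e^{- 3 u^{2}}\,du = - \frac{2 \sqrt{3} \sqrt{\pi}}{3}$ gives
$$I(b) = - \frac{2 \sqrt{3} \sqrt{\pi} e^{- \frac{b^{2}}{12}}}{3}.$$

Setting $b = \frac{3}{5}$:
$$I = - \frac{2 \sqrt{3} \sqrt{\pi}}{3 e^{\frac{3}{100}}}.$$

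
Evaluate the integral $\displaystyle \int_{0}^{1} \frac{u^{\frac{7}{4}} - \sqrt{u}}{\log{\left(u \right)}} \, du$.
$- \log{\left(6 \right)} + \log{\left(11 \right)}$

Replace the exponent $\frac{1}{2}$ by a parameter $a$: let $I(a) = \int_{0}^{1} \frac{u^{\frac{7}{4}} - u^{a}}{\log{\left(u \right)}} \, du$.

Since $\dfrac{\partial}{\partial a}\,u^{a} = u^{a} \ln u$, the $\ln u$ in the denominator cancels and
$$\frac{dI}{da} = \int_{0}^{1} -1 u^{a} \, du = -1 \left[\frac{u^{a+1}}{a+1}\right]_0^1 = - \frac{1}{a + 1}.$$

Integrating with respect to $a$ gives $I(a) = - \log{\left(\frac{4 a}{11} + \frac{4}{11} \right)} + C$.

At $a = \frac{7}{4}$ the integrand is identically $0$, so $I(\frac{7}{4}) = 0$. The closed form gives $0$, hence $C = 0$.

Setting $a = \frac{1}{2}$:
$$I = - \log{\left(6 \right)} + \log{\left(11 \right)}.$$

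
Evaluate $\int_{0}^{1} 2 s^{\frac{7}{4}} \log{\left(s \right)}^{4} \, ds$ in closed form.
$\frac{49152}{161051}$

Begin with the known integral
$$J(a) = \int_{0}^{1} 2 s^{a} \, ds = \frac{2}{a + 1}.$$

Differentiating under the integral sign brings down a factor of $\ln s$:
$$\frac{dJ}{da} = \int_{0}^{1} 2 s^{a} \log{\left(s \right)} \, ds = - \frac{2}{\left(a + 1\right)^{2}}.$$

Repeating $4$ times in total — each differentiation brings down another $\ln s$ — gives
$$\frac{d^{4}J}{da^{4}} = \int_{0}^{1} 2 s^{a} \log{\left(s \right)}^{4} \, ds = \frac{48}{\left(a + 1\right)^{5}},$$
and the integrand here is exactly the target integrand, so $I = \frac{48}{\left(a + 1\right)^{5}}$.

Setting $a = \frac{7}{4}$:
$$I = \frac{49152}{161051}.$$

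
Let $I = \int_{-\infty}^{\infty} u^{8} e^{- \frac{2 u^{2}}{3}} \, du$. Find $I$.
$\frac{8505 \sqrt{6} \sqrt{\pi}}{512}$

Begin with the known integral
$$J(a) = \int_{-\infty}^{\infty} e^{- a u^{2}} \, du = \frac{\sqrt{\pi}}{\sqrt{a}}.$$

Differentiating under the integral sign brings down a factor of $(-u^2)$:
$$\frac{dJ}{da} = \int_{-\infty}^{\infty} - u^{2} e^{- a u^{2}} \, du = - \frac{\sqrt{\pi}}{2 a^{\frac{3}{2}}}.$$

Repeating $4$ times in total — each differentiation brings down another $(-u^2)$ — gives
$$\frac{d^{4}J}{da^{4}} = \int_{-\infty}^{\infty} u^{8} e^{- a u^{2}} \, du = \frac{105 \sqrt{\pi}}{16 a^{\frac{9}{2}}},$$
and the integrand here is exactly the target integrand, so $I = \frac{105 \sqrt{\pi}}{16 a^{\frac{9}{2}}}$.

Setting $a = \frac{2}{3}$:
$$I = \frac{8505 \sqrt{6} \sqrt{\pi}}{512}.$$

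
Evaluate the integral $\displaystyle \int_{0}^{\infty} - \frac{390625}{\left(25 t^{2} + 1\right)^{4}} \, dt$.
$- \frac{390625 \pi}{32}$

Start from the standard arctangent integral
$$J(a) = \int_{0}^{\infty} - \frac{1}{a^{2} + t^{2}} \, dt = - \frac{\pi}{2 a}.$$

Differentiating under the integral sign with respect to $a$,
$$\frac{dJ}{da} = \int_{0}^{\infty} \frac{2 a}{\left(a^{2} + t^{2}\right)^{2}} \, dt = \frac{\pi}{2 a^{2}},$$
so $\int_{0}^{\infty} - \frac{1}{\left(a^{2} + t^{2}\right)^{2}} \, dt = - \frac{\pi}{4 a^{3}}$.

Repeating — each differentiation of $1/(t^2+a^2)^j$ produces $-2ja/(t^2+a^2)^{j+1}$ — and dividing through by $-2ja$ at each step yields, after $3$ differentiations in total,
$$\int_{0}^{\infty} - \frac{1}{\left(a^{2} + t^{2}\right)^{4}} \, dt = - \frac{5 \pi}{32 a^{7}}.$$

Setting $a = \frac{1}{5}$:
$$I = - \frac{390625 \pi}{32}.$$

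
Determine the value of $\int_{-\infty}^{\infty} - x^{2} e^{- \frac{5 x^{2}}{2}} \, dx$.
$- \frac{\sqrt{10} \sqrt{\pi}}{25}$

Consider the simpler parametrised integral
$$J(a) = \int_{-\infty}^{\infty} - e^{- a x^{2}} \, dx = - \frac{\sqrt{\pi}}{\sqrt{a}}.$$

Differentiating under the integral sign brings down a factor of $(-x^2)$:
$$\frac{dJ}{da} = \int_{-\infty}^{\infty} x^{2} e^{- a x^{2}} \, dx = \frac{\sqrt{\pi}}{2 a^{\frac{3}{2}}}.$$

The integral on the left is $-I$, so $I = - \frac{\sqrt{\pi}}{2 a^{\frac{3}{2}}}$.

Setting $a = \frac{5}{2}$:
$$I = - \frac{\sqrt{10} \sqrt{\pi}}{25}.$$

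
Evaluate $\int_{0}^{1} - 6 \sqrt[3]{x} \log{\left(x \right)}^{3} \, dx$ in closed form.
$\frac{729}{64}$

Consider the simpler parametrised integral
$$J(a) = \int_{0}^{1} - 6 x^{a} \, dx = - \frac{6}{a + 1}.$$

Differentiating under the integral sign brings down a factor of $\ln x$:
$$\frac{dJ}{da} = \int_{0}^{1} - 6 x^{a} \log{\left(x \right)} \, dx = \frac{6}{\left(a + 1\right)^{2}}.$$

Repeating $3$ times in total — each differentiation brings down another $\ln x$ — gives
$$\frac{d^{3}J}{da^{3}} = \int_{0}^{1} - 6 x^{a} \log{\left(x \right)}^{3} \, dx = \frac{36}{\left(a + 1\right)^{4}},$$
and the integrand here is exactly the target integrand, so $I = \frac{36}{\left(a + 1\right)^{4}}$.

Setting $a = \frac{1}{3}$:
$$I = \frac{729}{64}.$$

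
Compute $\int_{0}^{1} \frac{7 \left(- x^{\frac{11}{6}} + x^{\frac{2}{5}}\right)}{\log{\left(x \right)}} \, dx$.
$\log{\left(\frac{230539333248}{32057708828125} \right)}$

Introduce a parameter $a$ in the exponent: let $I(a) = \int_{0}^{1} \frac{7 \left(- x^{\frac{11}{6}} + x^{a}\right)}{\log{\left(x \right)}} \, dx$.

Since $\dfrac{\partial}{\partial a}\,x^{a} = x^{a} \ln x$, the $\ln x$ in the denominator cancels and
$$\frac{dI}{da} = \int_{0}^{1} 7 x^{a} \, dx = 7 \left[\frac{x^{a+1}}{a+1}\right]_0^1 = \frac{7}{a + 1}.$$

Integrating with respect to $a$ gives $I(a) = \log{\left(\frac{279936 \left(a + 1\right)^{7}}{410338673} \right)} + C$.

At $a = \frac{11}{6}$ the integrand is identically $0$, so $I(\frac{11}{6}) = 0$. The closed form gives $0$, hence $C = 0$.

Setting $a = \frac{2}{5}$:
$$I = \log{\left(\frac{230539333248}{32057708828125} \right)}.$$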